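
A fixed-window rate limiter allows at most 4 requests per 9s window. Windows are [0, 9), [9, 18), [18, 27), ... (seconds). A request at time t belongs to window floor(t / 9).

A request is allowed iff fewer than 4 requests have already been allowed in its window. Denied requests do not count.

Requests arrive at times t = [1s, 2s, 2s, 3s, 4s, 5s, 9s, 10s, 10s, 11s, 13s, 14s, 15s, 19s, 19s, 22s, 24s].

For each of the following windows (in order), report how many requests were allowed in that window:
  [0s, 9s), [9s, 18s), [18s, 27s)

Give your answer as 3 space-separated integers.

Processing requests:
  req#1 t=1s (window 0): ALLOW
  req#2 t=2s (window 0): ALLOW
  req#3 t=2s (window 0): ALLOW
  req#4 t=3s (window 0): ALLOW
  req#5 t=4s (window 0): DENY
  req#6 t=5s (window 0): DENY
  req#7 t=9s (window 1): ALLOW
  req#8 t=10s (window 1): ALLOW
  req#9 t=10s (window 1): ALLOW
  req#10 t=11s (window 1): ALLOW
  req#11 t=13s (window 1): DENY
  req#12 t=14s (window 1): DENY
  req#13 t=15s (window 1): DENY
  req#14 t=19s (window 2): ALLOW
  req#15 t=19s (window 2): ALLOW
  req#16 t=22s (window 2): ALLOW
  req#17 t=24s (window 2): ALLOW

Allowed counts by window: 4 4 4

Answer: 4 4 4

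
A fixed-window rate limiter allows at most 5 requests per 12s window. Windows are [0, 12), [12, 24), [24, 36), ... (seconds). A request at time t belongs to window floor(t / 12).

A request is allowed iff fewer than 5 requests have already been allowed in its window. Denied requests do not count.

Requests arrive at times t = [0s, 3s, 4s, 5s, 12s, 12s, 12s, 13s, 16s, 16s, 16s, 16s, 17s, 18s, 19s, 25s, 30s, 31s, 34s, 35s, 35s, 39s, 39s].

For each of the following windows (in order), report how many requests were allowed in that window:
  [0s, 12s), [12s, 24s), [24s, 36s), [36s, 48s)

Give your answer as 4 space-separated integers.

Processing requests:
  req#1 t=0s (window 0): ALLOW
  req#2 t=3s (window 0): ALLOW
  req#3 t=4s (window 0): ALLOW
  req#4 t=5s (window 0): ALLOW
  req#5 t=12s (window 1): ALLOW
  req#6 t=12s (window 1): ALLOW
  req#7 t=12s (window 1): ALLOW
  req#8 t=13s (window 1): ALLOW
  req#9 t=16s (window 1): ALLOW
  req#10 t=16s (window 1): DENY
  req#11 t=16s (window 1): DENY
  req#12 t=16s (window 1): DENY
  req#13 t=17s (window 1): DENY
  req#14 t=18s (window 1): DENY
  req#15 t=19s (window 1): DENY
  req#16 t=25s (window 2): ALLOW
  req#17 t=30s (window 2): ALLOW
  req#18 t=31s (window 2): ALLOW
  req#19 t=34s (window 2): ALLOW
  req#20 t=35s (window 2): ALLOW
  req#21 t=35s (window 2): DENY
  req#22 t=39s (window 3): ALLOW
  req#23 t=39s (window 3): ALLOW

Allowed counts by window: 4 5 5 2

Answer: 4 5 5 2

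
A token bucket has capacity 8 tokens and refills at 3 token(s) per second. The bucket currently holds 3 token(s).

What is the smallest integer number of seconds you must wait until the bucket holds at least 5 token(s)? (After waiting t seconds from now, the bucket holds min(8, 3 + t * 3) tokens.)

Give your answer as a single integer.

Answer: 1

Derivation:
Need 3 + t * 3 >= 5, so t >= 2/3.
Smallest integer t = ceil(2/3) = 1.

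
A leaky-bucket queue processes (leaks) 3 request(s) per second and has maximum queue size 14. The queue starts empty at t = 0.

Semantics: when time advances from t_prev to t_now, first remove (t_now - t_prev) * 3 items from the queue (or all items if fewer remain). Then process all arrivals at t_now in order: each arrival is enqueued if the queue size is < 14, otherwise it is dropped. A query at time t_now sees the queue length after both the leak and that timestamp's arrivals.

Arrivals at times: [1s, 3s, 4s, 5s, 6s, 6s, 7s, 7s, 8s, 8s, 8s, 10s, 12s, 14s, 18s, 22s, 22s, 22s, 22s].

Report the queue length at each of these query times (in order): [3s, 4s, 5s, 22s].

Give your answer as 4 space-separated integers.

Queue lengths at query times:
  query t=3s: backlog = 1
  query t=4s: backlog = 1
  query t=5s: backlog = 1
  query t=22s: backlog = 4

Answer: 1 1 1 4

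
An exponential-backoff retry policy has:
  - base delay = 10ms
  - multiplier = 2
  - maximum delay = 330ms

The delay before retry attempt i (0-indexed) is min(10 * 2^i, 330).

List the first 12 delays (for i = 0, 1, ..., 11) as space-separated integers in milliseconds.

Computing each delay:
  i=0: min(10*2^0, 330) = 10
  i=1: min(10*2^1, 330) = 20
  i=2: min(10*2^2, 330) = 40
  i=3: min(10*2^3, 330) = 80
  i=4: min(10*2^4, 330) = 160
  i=5: min(10*2^5, 330) = 320
  i=6: min(10*2^6, 330) = 330
  i=7: min(10*2^7, 330) = 330
  i=8: min(10*2^8, 330) = 330
  i=9: min(10*2^9, 330) = 330
  i=10: min(10*2^10, 330) = 330
  i=11: min(10*2^11, 330) = 330

Answer: 10 20 40 80 160 320 330 330 330 330 330 330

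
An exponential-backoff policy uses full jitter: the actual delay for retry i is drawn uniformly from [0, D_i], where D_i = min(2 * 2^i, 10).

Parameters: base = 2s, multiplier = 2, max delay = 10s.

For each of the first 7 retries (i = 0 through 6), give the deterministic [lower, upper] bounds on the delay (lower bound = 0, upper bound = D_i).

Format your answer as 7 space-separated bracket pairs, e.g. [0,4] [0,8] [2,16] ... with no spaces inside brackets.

Computing bounds per retry:
  i=0: D_i=min(2*2^0,10)=2, bounds=[0,2]
  i=1: D_i=min(2*2^1,10)=4, bounds=[0,4]
  i=2: D_i=min(2*2^2,10)=8, bounds=[0,8]
  i=3: D_i=min(2*2^3,10)=10, bounds=[0,10]
  i=4: D_i=min(2*2^4,10)=10, bounds=[0,10]
  i=5: D_i=min(2*2^5,10)=10, bounds=[0,10]
  i=6: D_i=min(2*2^6,10)=10, bounds=[0,10]

Answer: [0,2] [0,4] [0,8] [0,10] [0,10] [0,10] [0,10]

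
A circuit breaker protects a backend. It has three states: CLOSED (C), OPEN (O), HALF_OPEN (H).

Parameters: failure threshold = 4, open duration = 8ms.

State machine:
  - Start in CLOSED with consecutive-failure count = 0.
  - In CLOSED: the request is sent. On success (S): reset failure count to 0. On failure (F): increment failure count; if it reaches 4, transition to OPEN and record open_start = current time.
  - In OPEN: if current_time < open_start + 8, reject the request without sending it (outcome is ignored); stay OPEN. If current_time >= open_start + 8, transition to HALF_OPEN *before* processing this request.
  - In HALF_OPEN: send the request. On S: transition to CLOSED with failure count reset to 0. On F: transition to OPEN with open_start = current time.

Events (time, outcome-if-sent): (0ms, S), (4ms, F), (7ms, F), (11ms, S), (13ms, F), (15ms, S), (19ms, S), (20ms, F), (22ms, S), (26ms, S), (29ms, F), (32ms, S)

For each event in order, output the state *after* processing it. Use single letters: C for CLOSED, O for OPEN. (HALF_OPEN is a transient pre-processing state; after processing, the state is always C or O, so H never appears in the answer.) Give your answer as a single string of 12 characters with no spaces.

State after each event:
  event#1 t=0ms outcome=S: state=CLOSED
  event#2 t=4ms outcome=F: state=CLOSED
  event#3 t=7ms outcome=F: state=CLOSED
  event#4 t=11ms outcome=S: state=CLOSED
  event#5 t=13ms outcome=F: state=CLOSED
  event#6 t=15ms outcome=S: state=CLOSED
  event#7 t=19ms outcome=S: state=CLOSED
  event#8 t=20ms outcome=F: state=CLOSED
  event#9 t=22ms outcome=S: state=CLOSED
  event#10 t=26ms outcome=S: state=CLOSED
  event#11 t=29ms outcome=F: state=CLOSED
  event#12 t=32ms outcome=S: state=CLOSED

Answer: CCCCCCCCCCCC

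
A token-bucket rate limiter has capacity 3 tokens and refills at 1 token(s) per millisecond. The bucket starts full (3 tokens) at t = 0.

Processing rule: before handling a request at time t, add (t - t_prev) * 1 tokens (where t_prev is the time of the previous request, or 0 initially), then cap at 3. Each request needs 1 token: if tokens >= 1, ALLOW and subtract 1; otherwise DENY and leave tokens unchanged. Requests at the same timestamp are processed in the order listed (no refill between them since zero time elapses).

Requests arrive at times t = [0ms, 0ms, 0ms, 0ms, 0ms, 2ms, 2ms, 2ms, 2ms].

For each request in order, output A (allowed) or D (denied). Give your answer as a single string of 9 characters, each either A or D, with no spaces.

Simulating step by step:
  req#1 t=0ms: ALLOW
  req#2 t=0ms: ALLOW
  req#3 t=0ms: ALLOW
  req#4 t=0ms: DENY
  req#5 t=0ms: DENY
  req#6 t=2ms: ALLOW
  req#7 t=2ms: ALLOW
  req#8 t=2ms: DENY
  req#9 t=2ms: DENY

Answer: AAADDAADD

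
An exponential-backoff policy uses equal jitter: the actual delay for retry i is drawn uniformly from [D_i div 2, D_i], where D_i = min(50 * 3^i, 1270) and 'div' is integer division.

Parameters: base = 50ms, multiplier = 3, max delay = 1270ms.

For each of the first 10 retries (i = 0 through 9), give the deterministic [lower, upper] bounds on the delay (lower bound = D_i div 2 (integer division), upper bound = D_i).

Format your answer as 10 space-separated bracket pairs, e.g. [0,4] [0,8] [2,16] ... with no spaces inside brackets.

Computing bounds per retry:
  i=0: D_i=min(50*3^0,1270)=50, bounds=[25,50]
  i=1: D_i=min(50*3^1,1270)=150, bounds=[75,150]
  i=2: D_i=min(50*3^2,1270)=450, bounds=[225,450]
  i=3: D_i=min(50*3^3,1270)=1270, bounds=[635,1270]
  i=4: D_i=min(50*3^4,1270)=1270, bounds=[635,1270]
  i=5: D_i=min(50*3^5,1270)=1270, bounds=[635,1270]
  i=6: D_i=min(50*3^6,1270)=1270, bounds=[635,1270]
  i=7: D_i=min(50*3^7,1270)=1270, bounds=[635,1270]
  i=8: D_i=min(50*3^8,1270)=1270, bounds=[635,1270]
  i=9: D_i=min(50*3^9,1270)=1270, bounds=[635,1270]

Answer: [25,50] [75,150] [225,450] [635,1270] [635,1270] [635,1270] [635,1270] [635,1270] [635,1270] [635,1270]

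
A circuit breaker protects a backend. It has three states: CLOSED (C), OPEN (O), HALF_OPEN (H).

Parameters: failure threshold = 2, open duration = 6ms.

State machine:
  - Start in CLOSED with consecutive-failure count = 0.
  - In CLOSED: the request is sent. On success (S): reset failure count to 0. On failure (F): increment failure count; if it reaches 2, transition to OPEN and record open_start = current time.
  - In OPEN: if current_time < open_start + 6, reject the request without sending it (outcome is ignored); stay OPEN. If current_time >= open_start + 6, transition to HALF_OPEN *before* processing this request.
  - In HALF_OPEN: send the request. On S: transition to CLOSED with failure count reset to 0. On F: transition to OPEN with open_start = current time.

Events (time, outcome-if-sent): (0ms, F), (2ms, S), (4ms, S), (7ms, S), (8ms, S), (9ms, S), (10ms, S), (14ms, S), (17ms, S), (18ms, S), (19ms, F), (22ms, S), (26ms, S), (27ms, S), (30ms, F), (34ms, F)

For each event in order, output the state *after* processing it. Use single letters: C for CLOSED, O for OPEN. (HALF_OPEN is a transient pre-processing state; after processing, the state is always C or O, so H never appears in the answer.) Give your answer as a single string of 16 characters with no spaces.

State after each event:
  event#1 t=0ms outcome=F: state=CLOSED
  event#2 t=2ms outcome=S: state=CLOSED
  event#3 t=4ms outcome=S: state=CLOSED
  event#4 t=7ms outcome=S: state=CLOSED
  event#5 t=8ms outcome=S: state=CLOSED
  event#6 t=9ms outcome=S: state=CLOSED
  event#7 t=10ms outcome=S: state=CLOSED
  event#8 t=14ms outcome=S: state=CLOSED
  event#9 t=17ms outcome=S: state=CLOSED
  event#10 t=18ms outcome=S: state=CLOSED
  event#11 t=19ms outcome=F: state=CLOSED
  event#12 t=22ms outcome=S: state=CLOSED
  event#13 t=26ms outcome=S: state=CLOSED
  event#14 t=27ms outcome=S: state=CLOSED
  event#15 t=30ms outcome=F: state=CLOSED
  event#16 t=34ms outcome=F: state=OPEN

Answer: CCCCCCCCCCCCCCCO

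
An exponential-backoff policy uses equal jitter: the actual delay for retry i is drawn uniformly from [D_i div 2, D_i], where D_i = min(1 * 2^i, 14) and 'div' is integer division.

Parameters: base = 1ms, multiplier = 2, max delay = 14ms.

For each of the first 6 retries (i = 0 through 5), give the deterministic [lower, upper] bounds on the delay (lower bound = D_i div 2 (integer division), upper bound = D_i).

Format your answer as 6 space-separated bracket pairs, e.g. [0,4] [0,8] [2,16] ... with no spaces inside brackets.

Computing bounds per retry:
  i=0: D_i=min(1*2^0,14)=1, bounds=[0,1]
  i=1: D_i=min(1*2^1,14)=2, bounds=[1,2]
  i=2: D_i=min(1*2^2,14)=4, bounds=[2,4]
  i=3: D_i=min(1*2^3,14)=8, bounds=[4,8]
  i=4: D_i=min(1*2^4,14)=14, bounds=[7,14]
  i=5: D_i=min(1*2^5,14)=14, bounds=[7,14]

Answer: [0,1] [1,2] [2,4] [4,8] [7,14] [7,14]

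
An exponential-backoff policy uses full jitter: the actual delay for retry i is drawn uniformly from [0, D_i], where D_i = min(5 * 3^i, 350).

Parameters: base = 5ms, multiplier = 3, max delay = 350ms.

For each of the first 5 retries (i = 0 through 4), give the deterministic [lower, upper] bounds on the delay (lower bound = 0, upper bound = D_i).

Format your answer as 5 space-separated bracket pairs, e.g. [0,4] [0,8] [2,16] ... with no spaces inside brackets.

Computing bounds per retry:
  i=0: D_i=min(5*3^0,350)=5, bounds=[0,5]
  i=1: D_i=min(5*3^1,350)=15, bounds=[0,15]
  i=2: D_i=min(5*3^2,350)=45, bounds=[0,45]
  i=3: D_i=min(5*3^3,350)=135, bounds=[0,135]
  i=4: D_i=min(5*3^4,350)=350, bounds=[0,350]

Answer: [0,5] [0,15] [0,45] [0,135] [0,350]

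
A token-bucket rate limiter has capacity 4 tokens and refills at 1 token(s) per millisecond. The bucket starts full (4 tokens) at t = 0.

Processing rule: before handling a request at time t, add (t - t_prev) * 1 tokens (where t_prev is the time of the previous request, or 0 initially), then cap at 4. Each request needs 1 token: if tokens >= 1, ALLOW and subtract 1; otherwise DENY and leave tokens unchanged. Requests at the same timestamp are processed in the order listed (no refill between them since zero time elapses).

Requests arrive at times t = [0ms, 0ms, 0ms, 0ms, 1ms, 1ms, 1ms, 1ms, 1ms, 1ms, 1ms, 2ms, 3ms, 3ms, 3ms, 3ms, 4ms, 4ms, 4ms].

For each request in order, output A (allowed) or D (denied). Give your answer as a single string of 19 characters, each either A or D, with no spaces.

Simulating step by step:
  req#1 t=0ms: ALLOW
  req#2 t=0ms: ALLOW
  req#3 t=0ms: ALLOW
  req#4 t=0ms: ALLOW
  req#5 t=1ms: ALLOW
  req#6 t=1ms: DENY
  req#7 t=1ms: DENY
  req#8 t=1ms: DENY
  req#9 t=1ms: DENY
  req#10 t=1ms: DENY
  req#11 t=1ms: DENY
  req#12 t=2ms: ALLOW
  req#13 t=3ms: ALLOW
  req#14 t=3ms: DENY
  req#15 t=3ms: DENY
  req#16 t=3ms: DENY
  req#17 t=4ms: ALLOW
  req#18 t=4ms: DENY
  req#19 t=4ms: DENY

Answer: AAAAADDDDDDAADDDADD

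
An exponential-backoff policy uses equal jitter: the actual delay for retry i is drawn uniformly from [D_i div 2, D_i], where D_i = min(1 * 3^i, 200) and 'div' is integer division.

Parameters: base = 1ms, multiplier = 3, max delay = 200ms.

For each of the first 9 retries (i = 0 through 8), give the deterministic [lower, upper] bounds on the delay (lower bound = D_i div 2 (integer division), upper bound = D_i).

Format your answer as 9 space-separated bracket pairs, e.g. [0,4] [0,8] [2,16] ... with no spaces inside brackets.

Answer: [0,1] [1,3] [4,9] [13,27] [40,81] [100,200] [100,200] [100,200] [100,200]

Derivation:
Computing bounds per retry:
  i=0: D_i=min(1*3^0,200)=1, bounds=[0,1]
  i=1: D_i=min(1*3^1,200)=3, bounds=[1,3]
  i=2: D_i=min(1*3^2,200)=9, bounds=[4,9]
  i=3: D_i=min(1*3^3,200)=27, bounds=[13,27]
  i=4: D_i=min(1*3^4,200)=81, bounds=[40,81]
  i=5: D_i=min(1*3^5,200)=200, bounds=[100,200]
  i=6: D_i=min(1*3^6,200)=200, bounds=[100,200]
  i=7: D_i=min(1*3^7,200)=200, bounds=[100,200]
  i=8: D_i=min(1*3^8,200)=200, bounds=[100,200]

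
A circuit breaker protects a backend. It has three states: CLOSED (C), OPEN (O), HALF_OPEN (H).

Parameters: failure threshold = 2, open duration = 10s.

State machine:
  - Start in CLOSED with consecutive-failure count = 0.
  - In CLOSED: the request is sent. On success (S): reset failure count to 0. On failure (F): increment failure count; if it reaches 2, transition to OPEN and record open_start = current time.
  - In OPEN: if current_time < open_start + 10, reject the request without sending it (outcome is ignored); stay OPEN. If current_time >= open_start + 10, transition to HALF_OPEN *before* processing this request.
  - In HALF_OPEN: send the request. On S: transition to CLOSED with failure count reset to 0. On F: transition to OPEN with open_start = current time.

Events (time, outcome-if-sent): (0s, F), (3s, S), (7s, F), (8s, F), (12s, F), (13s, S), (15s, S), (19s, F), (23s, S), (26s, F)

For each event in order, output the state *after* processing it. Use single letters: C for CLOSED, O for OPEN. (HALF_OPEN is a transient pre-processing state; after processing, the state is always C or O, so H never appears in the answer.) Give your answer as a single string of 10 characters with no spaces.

State after each event:
  event#1 t=0s outcome=F: state=CLOSED
  event#2 t=3s outcome=S: state=CLOSED
  event#3 t=7s outcome=F: state=CLOSED
  event#4 t=8s outcome=F: state=OPEN
  event#5 t=12s outcome=F: state=OPEN
  event#6 t=13s outcome=S: state=OPEN
  event#7 t=15s outcome=S: state=OPEN
  event#8 t=19s outcome=F: state=OPEN
  event#9 t=23s outcome=S: state=OPEN
  event#10 t=26s outcome=F: state=OPEN

Answer: CCCOOOOOOO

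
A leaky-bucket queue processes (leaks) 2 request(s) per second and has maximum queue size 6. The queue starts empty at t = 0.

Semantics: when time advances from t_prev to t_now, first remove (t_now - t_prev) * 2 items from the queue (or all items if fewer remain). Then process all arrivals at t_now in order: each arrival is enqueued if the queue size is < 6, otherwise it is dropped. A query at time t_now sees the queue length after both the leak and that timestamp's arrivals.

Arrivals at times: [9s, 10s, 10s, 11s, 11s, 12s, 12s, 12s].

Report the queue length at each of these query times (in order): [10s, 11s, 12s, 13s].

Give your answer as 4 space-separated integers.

Answer: 2 2 3 1

Derivation:
Queue lengths at query times:
  query t=10s: backlog = 2
  query t=11s: backlog = 2
  query t=12s: backlog = 3
  query t=13s: backlog = 1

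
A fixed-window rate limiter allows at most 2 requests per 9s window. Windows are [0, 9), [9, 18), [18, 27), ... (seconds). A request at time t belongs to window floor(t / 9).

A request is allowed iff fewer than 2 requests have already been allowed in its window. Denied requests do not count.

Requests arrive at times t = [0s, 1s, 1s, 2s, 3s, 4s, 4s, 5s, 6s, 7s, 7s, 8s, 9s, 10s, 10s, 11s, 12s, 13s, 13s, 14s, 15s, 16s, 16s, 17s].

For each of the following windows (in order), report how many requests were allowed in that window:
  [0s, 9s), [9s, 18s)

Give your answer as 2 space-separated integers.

Processing requests:
  req#1 t=0s (window 0): ALLOW
  req#2 t=1s (window 0): ALLOW
  req#3 t=1s (window 0): DENY
  req#4 t=2s (window 0): DENY
  req#5 t=3s (window 0): DENY
  req#6 t=4s (window 0): DENY
  req#7 t=4s (window 0): DENY
  req#8 t=5s (window 0): DENY
  req#9 t=6s (window 0): DENY
  req#10 t=7s (window 0): DENY
  req#11 t=7s (window 0): DENY
  req#12 t=8s (window 0): DENY
  req#13 t=9s (window 1): ALLOW
  req#14 t=10s (window 1): ALLOW
  req#15 t=10s (window 1): DENY
  req#16 t=11s (window 1): DENY
  req#17 t=12s (window 1): DENY
  req#18 t=13s (window 1): DENY
  req#19 t=13s (window 1): DENY
  req#20 t=14s (window 1): DENY
  req#21 t=15s (window 1): DENY
  req#22 t=16s (window 1): DENY
  req#23 t=16s (window 1): DENY
  req#24 t=17s (window 1): DENY

Allowed counts by window: 2 2

Answer: 2 2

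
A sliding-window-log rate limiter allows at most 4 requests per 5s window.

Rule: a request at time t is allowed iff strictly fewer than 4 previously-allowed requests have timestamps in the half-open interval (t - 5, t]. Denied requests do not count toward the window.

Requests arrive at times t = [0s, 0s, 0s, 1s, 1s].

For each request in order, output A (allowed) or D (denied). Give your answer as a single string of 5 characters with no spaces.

Answer: AAAAD

Derivation:
Tracking allowed requests in the window:
  req#1 t=0s: ALLOW
  req#2 t=0s: ALLOW
  req#3 t=0s: ALLOW
  req#4 t=1s: ALLOW
  req#5 t=1s: DENY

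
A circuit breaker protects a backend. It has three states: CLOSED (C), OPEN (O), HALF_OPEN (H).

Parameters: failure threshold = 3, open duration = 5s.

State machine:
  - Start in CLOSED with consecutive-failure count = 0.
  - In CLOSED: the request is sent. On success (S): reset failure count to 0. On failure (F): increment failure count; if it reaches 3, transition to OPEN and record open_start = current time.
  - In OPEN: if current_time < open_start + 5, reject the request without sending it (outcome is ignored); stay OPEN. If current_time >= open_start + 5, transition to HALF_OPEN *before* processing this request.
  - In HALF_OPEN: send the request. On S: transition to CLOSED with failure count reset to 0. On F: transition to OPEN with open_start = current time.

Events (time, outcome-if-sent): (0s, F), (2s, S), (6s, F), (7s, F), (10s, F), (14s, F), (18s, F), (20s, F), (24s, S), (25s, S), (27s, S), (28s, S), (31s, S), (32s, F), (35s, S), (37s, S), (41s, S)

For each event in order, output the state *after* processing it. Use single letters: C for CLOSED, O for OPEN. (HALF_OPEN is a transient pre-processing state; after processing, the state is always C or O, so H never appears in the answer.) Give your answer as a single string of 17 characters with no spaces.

Answer: CCCCOOOOCCCCCCCCC

Derivation:
State after each event:
  event#1 t=0s outcome=F: state=CLOSED
  event#2 t=2s outcome=S: state=CLOSED
  event#3 t=6s outcome=F: state=CLOSED
  event#4 t=7s outcome=F: state=CLOSED
  event#5 t=10s outcome=F: state=OPEN
  event#6 t=14s outcome=F: state=OPEN
  event#7 t=18s outcome=F: state=OPEN
  event#8 t=20s outcome=F: state=OPEN
  event#9 t=24s outcome=S: state=CLOSED
  event#10 t=25s outcome=S: state=CLOSED
  event#11 t=27s outcome=S: state=CLOSED
  event#12 t=28s outcome=S: state=CLOSED
  event#13 t=31s outcome=S: state=CLOSED
  event#14 t=32s outcome=F: state=CLOSED
  event#15 t=35s outcome=S: state=CLOSED
  event#16 t=37s outcome=S: state=CLOSED
  event#17 t=41s outcome=S: state=CLOSED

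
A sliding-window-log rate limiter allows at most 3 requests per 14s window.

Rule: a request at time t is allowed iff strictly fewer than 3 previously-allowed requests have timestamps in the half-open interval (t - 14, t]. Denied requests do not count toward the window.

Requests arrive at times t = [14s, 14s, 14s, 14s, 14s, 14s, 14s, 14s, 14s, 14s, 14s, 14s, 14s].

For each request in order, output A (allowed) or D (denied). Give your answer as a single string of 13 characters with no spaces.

Tracking allowed requests in the window:
  req#1 t=14s: ALLOW
  req#2 t=14s: ALLOW
  req#3 t=14s: ALLOW
  req#4 t=14s: DENY
  req#5 t=14s: DENY
  req#6 t=14s: DENY
  req#7 t=14s: DENY
  req#8 t=14s: DENY
  req#9 t=14s: DENY
  req#10 t=14s: DENY
  req#11 t=14s: DENY
  req#12 t=14s: DENY
  req#13 t=14s: DENY

Answer: AAADDDDDDDDDD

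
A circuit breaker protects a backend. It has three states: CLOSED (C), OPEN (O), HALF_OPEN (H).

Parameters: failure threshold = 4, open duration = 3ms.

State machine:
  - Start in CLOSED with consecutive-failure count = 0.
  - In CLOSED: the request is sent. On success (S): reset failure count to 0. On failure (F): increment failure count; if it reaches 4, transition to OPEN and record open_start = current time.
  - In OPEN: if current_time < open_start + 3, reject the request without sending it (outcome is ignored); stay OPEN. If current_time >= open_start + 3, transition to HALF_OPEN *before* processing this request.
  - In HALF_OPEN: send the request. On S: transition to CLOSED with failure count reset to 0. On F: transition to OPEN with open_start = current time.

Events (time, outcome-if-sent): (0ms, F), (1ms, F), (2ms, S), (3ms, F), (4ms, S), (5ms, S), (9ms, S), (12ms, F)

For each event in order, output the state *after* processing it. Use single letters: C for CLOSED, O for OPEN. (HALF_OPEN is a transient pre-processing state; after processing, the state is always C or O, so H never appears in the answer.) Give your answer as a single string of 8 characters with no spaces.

Answer: CCCCCCCC

Derivation:
State after each event:
  event#1 t=0ms outcome=F: state=CLOSED
  event#2 t=1ms outcome=F: state=CLOSED
  event#3 t=2ms outcome=S: state=CLOSED
  event#4 t=3ms outcome=F: state=CLOSED
  event#5 t=4ms outcome=S: state=CLOSED
  event#6 t=5ms outcome=S: state=CLOSED
  event#7 t=9ms outcome=S: state=CLOSED
  event#8 t=12ms outcome=F: state=CLOSED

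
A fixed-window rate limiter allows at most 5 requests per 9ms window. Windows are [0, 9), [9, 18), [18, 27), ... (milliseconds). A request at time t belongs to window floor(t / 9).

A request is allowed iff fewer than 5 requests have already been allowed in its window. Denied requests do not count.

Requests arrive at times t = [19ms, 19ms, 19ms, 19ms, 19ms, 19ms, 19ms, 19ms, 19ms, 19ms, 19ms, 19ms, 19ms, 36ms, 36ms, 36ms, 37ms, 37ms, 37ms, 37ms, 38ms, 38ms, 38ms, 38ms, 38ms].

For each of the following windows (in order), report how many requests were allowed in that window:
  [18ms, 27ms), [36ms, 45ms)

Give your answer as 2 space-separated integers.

Processing requests:
  req#1 t=19ms (window 2): ALLOW
  req#2 t=19ms (window 2): ALLOW
  req#3 t=19ms (window 2): ALLOW
  req#4 t=19ms (window 2): ALLOW
  req#5 t=19ms (window 2): ALLOW
  req#6 t=19ms (window 2): DENY
  req#7 t=19ms (window 2): DENY
  req#8 t=19ms (window 2): DENY
  req#9 t=19ms (window 2): DENY
  req#10 t=19ms (window 2): DENY
  req#11 t=19ms (window 2): DENY
  req#12 t=19ms (window 2): DENY
  req#13 t=19ms (window 2): DENY
  req#14 t=36ms (window 4): ALLOW
  req#15 t=36ms (window 4): ALLOW
  req#16 t=36ms (window 4): ALLOW
  req#17 t=37ms (window 4): ALLOW
  req#18 t=37ms (window 4): ALLOW
  req#19 t=37ms (window 4): DENY
  req#20 t=37ms (window 4): DENY
  req#21 t=38ms (window 4): DENY
  req#22 t=38ms (window 4): DENY
  req#23 t=38ms (window 4): DENY
  req#24 t=38ms (window 4): DENY
  req#25 t=38ms (window 4): DENY

Allowed counts by window: 5 5

Answer: 5 5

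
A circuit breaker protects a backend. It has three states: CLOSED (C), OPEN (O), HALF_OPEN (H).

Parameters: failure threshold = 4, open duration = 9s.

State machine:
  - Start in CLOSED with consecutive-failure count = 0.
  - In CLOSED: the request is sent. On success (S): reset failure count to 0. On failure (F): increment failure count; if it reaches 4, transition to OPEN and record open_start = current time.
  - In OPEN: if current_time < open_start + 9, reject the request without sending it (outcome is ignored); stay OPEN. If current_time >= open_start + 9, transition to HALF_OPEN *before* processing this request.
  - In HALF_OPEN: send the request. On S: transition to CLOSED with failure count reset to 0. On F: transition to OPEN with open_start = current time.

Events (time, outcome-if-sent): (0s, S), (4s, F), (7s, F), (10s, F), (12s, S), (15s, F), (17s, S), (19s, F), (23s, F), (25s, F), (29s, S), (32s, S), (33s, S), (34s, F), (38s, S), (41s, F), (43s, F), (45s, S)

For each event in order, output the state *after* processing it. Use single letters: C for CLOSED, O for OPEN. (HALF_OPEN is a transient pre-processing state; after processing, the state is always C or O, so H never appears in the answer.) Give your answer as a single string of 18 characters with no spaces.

Answer: CCCCCCCCCCCCCCCCCC

Derivation:
State after each event:
  event#1 t=0s outcome=S: state=CLOSED
  event#2 t=4s outcome=F: state=CLOSED
  event#3 t=7s outcome=F: state=CLOSED
  event#4 t=10s outcome=F: state=CLOSED
  event#5 t=12s outcome=S: state=CLOSED
  event#6 t=15s outcome=F: state=CLOSED
  event#7 t=17s outcome=S: state=CLOSED
  event#8 t=19s outcome=F: state=CLOSED
  event#9 t=23s outcome=F: state=CLOSED
  event#10 t=25s outcome=F: state=CLOSED
  event#11 t=29s outcome=S: state=CLOSED
  event#12 t=32s outcome=S: state=CLOSED
  event#13 t=33s outcome=S: state=CLOSED
  event#14 t=34s outcome=F: state=CLOSED
  event#15 t=38s outcome=S: state=CLOSED
  event#16 t=41s outcome=F: state=CLOSED
  event#17 t=43s outcome=F: state=CLOSED
  event#18 t=45s outcome=S: state=CLOSED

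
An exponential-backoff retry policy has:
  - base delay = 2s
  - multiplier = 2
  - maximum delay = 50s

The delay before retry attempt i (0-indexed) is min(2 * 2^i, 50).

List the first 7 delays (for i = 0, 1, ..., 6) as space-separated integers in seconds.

Computing each delay:
  i=0: min(2*2^0, 50) = 2
  i=1: min(2*2^1, 50) = 4
  i=2: min(2*2^2, 50) = 8
  i=3: min(2*2^3, 50) = 16
  i=4: min(2*2^4, 50) = 32
  i=5: min(2*2^5, 50) = 50
  i=6: min(2*2^6, 50) = 50

Answer: 2 4 8 16 32 50 50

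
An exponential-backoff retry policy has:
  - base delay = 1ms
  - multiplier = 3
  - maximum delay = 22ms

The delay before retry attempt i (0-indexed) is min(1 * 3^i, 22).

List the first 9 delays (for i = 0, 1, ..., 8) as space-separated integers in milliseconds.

Answer: 1 3 9 22 22 22 22 22 22

Derivation:
Computing each delay:
  i=0: min(1*3^0, 22) = 1
  i=1: min(1*3^1, 22) = 3
  i=2: min(1*3^2, 22) = 9
  i=3: min(1*3^3, 22) = 22
  i=4: min(1*3^4, 22) = 22
  i=5: min(1*3^5, 22) = 22
  i=6: min(1*3^6, 22) = 22
  i=7: min(1*3^7, 22) = 22
  i=8: min(1*3^8, 22) = 22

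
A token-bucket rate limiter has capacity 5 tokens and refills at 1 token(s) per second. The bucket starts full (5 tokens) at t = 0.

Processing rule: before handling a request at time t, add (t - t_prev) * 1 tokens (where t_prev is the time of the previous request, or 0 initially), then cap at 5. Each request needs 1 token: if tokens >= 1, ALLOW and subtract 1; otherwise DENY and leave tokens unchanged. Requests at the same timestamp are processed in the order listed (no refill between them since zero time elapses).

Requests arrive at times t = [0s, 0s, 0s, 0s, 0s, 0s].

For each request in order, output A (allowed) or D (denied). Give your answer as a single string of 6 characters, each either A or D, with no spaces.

Answer: AAAAAD

Derivation:
Simulating step by step:
  req#1 t=0s: ALLOW
  req#2 t=0s: ALLOW
  req#3 t=0s: ALLOW
  req#4 t=0s: ALLOW
  req#5 t=0s: ALLOW
  req#6 t=0s: DENY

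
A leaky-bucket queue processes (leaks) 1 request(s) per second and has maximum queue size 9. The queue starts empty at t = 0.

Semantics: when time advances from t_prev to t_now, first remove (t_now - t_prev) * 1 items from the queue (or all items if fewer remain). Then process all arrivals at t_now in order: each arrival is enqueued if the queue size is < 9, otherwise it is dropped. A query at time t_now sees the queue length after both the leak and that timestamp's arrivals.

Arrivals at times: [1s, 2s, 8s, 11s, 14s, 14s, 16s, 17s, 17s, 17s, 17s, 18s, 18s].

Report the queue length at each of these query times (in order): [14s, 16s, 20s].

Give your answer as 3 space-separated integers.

Queue lengths at query times:
  query t=14s: backlog = 2
  query t=16s: backlog = 1
  query t=20s: backlog = 3

Answer: 2 1 3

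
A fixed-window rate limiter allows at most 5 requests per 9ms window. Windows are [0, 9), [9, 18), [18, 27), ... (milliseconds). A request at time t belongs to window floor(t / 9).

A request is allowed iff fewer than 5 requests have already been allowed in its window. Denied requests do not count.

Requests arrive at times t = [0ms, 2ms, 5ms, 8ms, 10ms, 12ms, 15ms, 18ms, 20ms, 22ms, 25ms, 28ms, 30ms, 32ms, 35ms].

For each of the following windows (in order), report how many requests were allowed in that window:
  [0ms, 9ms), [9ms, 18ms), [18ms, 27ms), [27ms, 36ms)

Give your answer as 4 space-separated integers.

Answer: 4 3 4 4

Derivation:
Processing requests:
  req#1 t=0ms (window 0): ALLOW
  req#2 t=2ms (window 0): ALLOW
  req#3 t=5ms (window 0): ALLOW
  req#4 t=8ms (window 0): ALLOW
  req#5 t=10ms (window 1): ALLOW
  req#6 t=12ms (window 1): ALLOW
  req#7 t=15ms (window 1): ALLOW
  req#8 t=18ms (window 2): ALLOW
  req#9 t=20ms (window 2): ALLOW
  req#10 t=22ms (window 2): ALLOW
  req#11 t=25ms (window 2): ALLOW
  req#12 t=28ms (window 3): ALLOW
  req#13 t=30ms (window 3): ALLOW
  req#14 t=32ms (window 3): ALLOW
  req#15 t=35ms (window 3): ALLOW

Allowed counts by window: 4 3 4 4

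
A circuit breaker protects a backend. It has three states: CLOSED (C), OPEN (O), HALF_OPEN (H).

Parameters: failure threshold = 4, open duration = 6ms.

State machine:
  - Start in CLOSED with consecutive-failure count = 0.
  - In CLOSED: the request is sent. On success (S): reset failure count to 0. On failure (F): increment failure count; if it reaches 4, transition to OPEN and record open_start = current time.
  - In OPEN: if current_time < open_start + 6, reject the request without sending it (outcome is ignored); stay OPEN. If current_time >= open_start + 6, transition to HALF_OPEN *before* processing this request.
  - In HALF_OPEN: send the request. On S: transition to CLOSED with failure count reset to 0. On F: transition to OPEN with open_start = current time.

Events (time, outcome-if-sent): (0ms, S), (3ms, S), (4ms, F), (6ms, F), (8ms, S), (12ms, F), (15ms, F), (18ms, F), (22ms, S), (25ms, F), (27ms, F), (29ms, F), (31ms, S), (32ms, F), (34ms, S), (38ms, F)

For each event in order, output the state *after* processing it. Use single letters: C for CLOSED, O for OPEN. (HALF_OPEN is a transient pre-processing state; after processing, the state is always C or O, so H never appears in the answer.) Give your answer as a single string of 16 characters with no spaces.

Answer: CCCCCCCCCCCCCCCC

Derivation:
State after each event:
  event#1 t=0ms outcome=S: state=CLOSED
  event#2 t=3ms outcome=S: state=CLOSED
  event#3 t=4ms outcome=F: state=CLOSED
  event#4 t=6ms outcome=F: state=CLOSED
  event#5 t=8ms outcome=S: state=CLOSED
  event#6 t=12ms outcome=F: state=CLOSED
  event#7 t=15ms outcome=F: state=CLOSED
  event#8 t=18ms outcome=F: state=CLOSED
  event#9 t=22ms outcome=S: state=CLOSED
  event#10 t=25ms outcome=F: state=CLOSED
  event#11 t=27ms outcome=F: state=CLOSED
  event#12 t=29ms outcome=F: state=CLOSED
  event#13 t=31ms outcome=S: state=CLOSED
  event#14 t=32ms outcome=F: state=CLOSED
  event#15 t=34ms outcome=S: state=CLOSED
  event#16 t=38ms outcome=F: state=CLOSED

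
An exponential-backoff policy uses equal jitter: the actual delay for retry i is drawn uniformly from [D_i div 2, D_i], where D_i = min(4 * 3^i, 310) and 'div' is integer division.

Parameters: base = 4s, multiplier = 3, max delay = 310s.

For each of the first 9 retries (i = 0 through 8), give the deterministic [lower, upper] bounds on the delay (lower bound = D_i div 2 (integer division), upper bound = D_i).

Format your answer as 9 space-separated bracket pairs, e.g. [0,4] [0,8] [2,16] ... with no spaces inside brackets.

Answer: [2,4] [6,12] [18,36] [54,108] [155,310] [155,310] [155,310] [155,310] [155,310]

Derivation:
Computing bounds per retry:
  i=0: D_i=min(4*3^0,310)=4, bounds=[2,4]
  i=1: D_i=min(4*3^1,310)=12, bounds=[6,12]
  i=2: D_i=min(4*3^2,310)=36, bounds=[18,36]
  i=3: D_i=min(4*3^3,310)=108, bounds=[54,108]
  i=4: D_i=min(4*3^4,310)=310, bounds=[155,310]
  i=5: D_i=min(4*3^5,310)=310, bounds=[155,310]
  i=6: D_i=min(4*3^6,310)=310, bounds=[155,310]
  i=7: D_i=min(4*3^7,310)=310, bounds=[155,310]
  i=8: D_i=min(4*3^8,310)=310, bounds=[155,310]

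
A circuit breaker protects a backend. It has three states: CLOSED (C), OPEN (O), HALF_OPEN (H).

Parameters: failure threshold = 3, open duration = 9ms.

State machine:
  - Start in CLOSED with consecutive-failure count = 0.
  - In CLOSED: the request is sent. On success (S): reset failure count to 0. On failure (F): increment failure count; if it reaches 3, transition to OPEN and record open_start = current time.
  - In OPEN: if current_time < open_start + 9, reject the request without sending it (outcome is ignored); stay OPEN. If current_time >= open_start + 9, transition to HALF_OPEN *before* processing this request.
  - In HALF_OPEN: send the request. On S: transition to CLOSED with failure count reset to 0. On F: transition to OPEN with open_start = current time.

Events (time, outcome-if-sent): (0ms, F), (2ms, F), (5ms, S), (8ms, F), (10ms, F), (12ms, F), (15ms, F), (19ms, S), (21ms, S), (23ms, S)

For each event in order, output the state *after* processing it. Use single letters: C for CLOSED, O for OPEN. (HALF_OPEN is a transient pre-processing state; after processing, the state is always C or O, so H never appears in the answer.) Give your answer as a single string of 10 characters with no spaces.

State after each event:
  event#1 t=0ms outcome=F: state=CLOSED
  event#2 t=2ms outcome=F: state=CLOSED
  event#3 t=5ms outcome=S: state=CLOSED
  event#4 t=8ms outcome=F: state=CLOSED
  event#5 t=10ms outcome=F: state=CLOSED
  event#6 t=12ms outcome=F: state=OPEN
  event#7 t=15ms outcome=F: state=OPEN
  event#8 t=19ms outcome=S: state=OPEN
  event#9 t=21ms outcome=S: state=CLOSED
  event#10 t=23ms outcome=S: state=CLOSED

Answer: CCCCCOOOCC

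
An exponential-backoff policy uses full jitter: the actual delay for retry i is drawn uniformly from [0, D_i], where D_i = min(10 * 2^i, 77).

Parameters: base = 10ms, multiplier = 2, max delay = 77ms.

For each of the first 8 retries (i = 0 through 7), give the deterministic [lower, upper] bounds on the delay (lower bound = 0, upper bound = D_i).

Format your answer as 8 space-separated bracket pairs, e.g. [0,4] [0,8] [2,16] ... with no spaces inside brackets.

Computing bounds per retry:
  i=0: D_i=min(10*2^0,77)=10, bounds=[0,10]
  i=1: D_i=min(10*2^1,77)=20, bounds=[0,20]
  i=2: D_i=min(10*2^2,77)=40, bounds=[0,40]
  i=3: D_i=min(10*2^3,77)=77, bounds=[0,77]
  i=4: D_i=min(10*2^4,77)=77, bounds=[0,77]
  i=5: D_i=min(10*2^5,77)=77, bounds=[0,77]
  i=6: D_i=min(10*2^6,77)=77, bounds=[0,77]
  i=7: D_i=min(10*2^7,77)=77, bounds=[0,77]

Answer: [0,10] [0,20] [0,40] [0,77] [0,77] [0,77] [0,77] [0,77]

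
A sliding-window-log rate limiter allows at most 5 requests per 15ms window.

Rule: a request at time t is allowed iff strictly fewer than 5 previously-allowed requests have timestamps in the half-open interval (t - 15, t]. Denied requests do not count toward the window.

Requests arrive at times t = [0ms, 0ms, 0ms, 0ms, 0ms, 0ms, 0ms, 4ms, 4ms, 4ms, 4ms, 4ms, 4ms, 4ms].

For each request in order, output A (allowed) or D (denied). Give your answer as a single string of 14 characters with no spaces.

Answer: AAAAADDDDDDDDD

Derivation:
Tracking allowed requests in the window:
  req#1 t=0ms: ALLOW
  req#2 t=0ms: ALLOW
  req#3 t=0ms: ALLOW
  req#4 t=0ms: ALLOW
  req#5 t=0ms: ALLOW
  req#6 t=0ms: DENY
  req#7 t=0ms: DENY
  req#8 t=4ms: DENY
  req#9 t=4ms: DENY
  req#10 t=4ms: DENY
  req#11 t=4ms: DENY
  req#12 t=4ms: DENY
  req#13 t=4ms: DENY
  req#14 t=4ms: DENY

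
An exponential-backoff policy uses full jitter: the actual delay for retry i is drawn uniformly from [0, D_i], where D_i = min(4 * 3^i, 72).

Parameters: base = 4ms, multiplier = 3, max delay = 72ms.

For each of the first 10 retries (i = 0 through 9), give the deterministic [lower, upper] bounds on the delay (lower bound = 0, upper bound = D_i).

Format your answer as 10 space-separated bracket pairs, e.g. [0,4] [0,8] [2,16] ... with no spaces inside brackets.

Answer: [0,4] [0,12] [0,36] [0,72] [0,72] [0,72] [0,72] [0,72] [0,72] [0,72]

Derivation:
Computing bounds per retry:
  i=0: D_i=min(4*3^0,72)=4, bounds=[0,4]
  i=1: D_i=min(4*3^1,72)=12, bounds=[0,12]
  i=2: D_i=min(4*3^2,72)=36, bounds=[0,36]
  i=3: D_i=min(4*3^3,72)=72, bounds=[0,72]
  i=4: D_i=min(4*3^4,72)=72, bounds=[0,72]
  i=5: D_i=min(4*3^5,72)=72, bounds=[0,72]
  i=6: D_i=min(4*3^6,72)=72, bounds=[0,72]
  i=7: D_i=min(4*3^7,72)=72, bounds=[0,72]
  i=8: D_i=min(4*3^8,72)=72, bounds=[0,72]
  i=9: D_i=min(4*3^9,72)=72, bounds=[0,72]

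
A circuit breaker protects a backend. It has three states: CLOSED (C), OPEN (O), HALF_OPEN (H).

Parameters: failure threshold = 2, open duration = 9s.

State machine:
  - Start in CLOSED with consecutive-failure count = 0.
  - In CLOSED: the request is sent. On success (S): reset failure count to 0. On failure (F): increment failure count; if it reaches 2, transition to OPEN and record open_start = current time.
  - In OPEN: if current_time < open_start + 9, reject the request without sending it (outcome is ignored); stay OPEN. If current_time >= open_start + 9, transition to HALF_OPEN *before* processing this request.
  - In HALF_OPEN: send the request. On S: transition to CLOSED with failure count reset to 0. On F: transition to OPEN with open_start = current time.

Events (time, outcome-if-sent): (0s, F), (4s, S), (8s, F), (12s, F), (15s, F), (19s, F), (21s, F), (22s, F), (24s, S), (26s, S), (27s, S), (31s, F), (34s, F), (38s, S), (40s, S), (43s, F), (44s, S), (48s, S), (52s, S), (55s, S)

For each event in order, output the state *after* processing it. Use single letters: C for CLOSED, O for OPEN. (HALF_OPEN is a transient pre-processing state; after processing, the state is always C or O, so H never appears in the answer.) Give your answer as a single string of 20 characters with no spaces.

State after each event:
  event#1 t=0s outcome=F: state=CLOSED
  event#2 t=4s outcome=S: state=CLOSED
  event#3 t=8s outcome=F: state=CLOSED
  event#4 t=12s outcome=F: state=OPEN
  event#5 t=15s outcome=F: state=OPEN
  event#6 t=19s outcome=F: state=OPEN
  event#7 t=21s outcome=F: state=OPEN
  event#8 t=22s outcome=F: state=OPEN
  event#9 t=24s outcome=S: state=OPEN
  event#10 t=26s outcome=S: state=OPEN
  event#11 t=27s outcome=S: state=OPEN
  event#12 t=31s outcome=F: state=OPEN
  event#13 t=34s outcome=F: state=OPEN
  event#14 t=38s outcome=S: state=OPEN
  event#15 t=40s outcome=S: state=CLOSED
  event#16 t=43s outcome=F: state=CLOSED
  event#17 t=44s outcome=S: state=CLOSED
  event#18 t=48s outcome=S: state=CLOSED
  event#19 t=52s outcome=S: state=CLOSED
  event#20 t=55s outcome=S: state=CLOSED

Answer: CCCOOOOOOOOOOOCCCCCC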